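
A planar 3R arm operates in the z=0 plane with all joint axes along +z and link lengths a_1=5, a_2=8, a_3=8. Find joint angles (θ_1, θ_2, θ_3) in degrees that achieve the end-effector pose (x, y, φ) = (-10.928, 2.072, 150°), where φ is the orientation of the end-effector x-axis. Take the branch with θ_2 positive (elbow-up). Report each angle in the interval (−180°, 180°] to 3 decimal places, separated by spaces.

wrist centre = target − a_3·(cos φ, sin φ) = (-3.9998, -1.9280)
cos θ_2 = (19.7156−5²−8²)/(2·5·8) = -0.8661; θ_2 = 150.0035° (elbow-up)
β = atan2(-1.9280,-3.9998) = -154.2648°; ψ = atan2(3.9996,-1.9284) = 115.7416°
θ_1 = β − ψ = -270.0064°
θ_3 = φ − θ_1 − θ_2 = -89.9971° (wrapped to (-180°,180°])

89.994 150.003 -89.997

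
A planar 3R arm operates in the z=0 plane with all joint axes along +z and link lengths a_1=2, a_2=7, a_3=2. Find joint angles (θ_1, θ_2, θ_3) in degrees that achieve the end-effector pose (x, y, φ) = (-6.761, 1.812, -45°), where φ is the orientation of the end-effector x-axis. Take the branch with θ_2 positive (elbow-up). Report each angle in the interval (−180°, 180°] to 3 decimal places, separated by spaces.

wrist centre = target − a_3·(cos φ, sin φ) = (-8.1752, 3.2262)
cos θ_2 = (77.2426−2²−7²)/(2·2·7) = 0.8658; θ_2 = 30.0251° (elbow-up)
β = atan2(3.2262,-8.1752) = 158.4641°; ψ = atan2(3.5027,8.0606) = 23.4868°
θ_1 = β − ψ = 134.9774°
θ_3 = φ − θ_1 − θ_2 = 149.9975° (wrapped to (-180°,180°])

134.977 30.025 149.998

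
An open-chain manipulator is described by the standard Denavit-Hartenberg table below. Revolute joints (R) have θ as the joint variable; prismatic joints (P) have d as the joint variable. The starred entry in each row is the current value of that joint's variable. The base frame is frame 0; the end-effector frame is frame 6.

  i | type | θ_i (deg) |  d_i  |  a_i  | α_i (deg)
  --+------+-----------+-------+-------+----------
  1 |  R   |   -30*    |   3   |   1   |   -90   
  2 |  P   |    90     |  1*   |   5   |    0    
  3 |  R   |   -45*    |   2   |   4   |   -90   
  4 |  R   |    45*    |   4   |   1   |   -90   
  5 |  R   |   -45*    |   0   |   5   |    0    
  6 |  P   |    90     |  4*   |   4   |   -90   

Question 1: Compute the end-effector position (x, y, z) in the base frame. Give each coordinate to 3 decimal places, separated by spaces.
after link 1: o_1 = (0.8660, -0.5000, 3.0000)
after link 2: o_2 = (1.3660, 0.3660, -2.0000)
after link 3: o_3 = (4.8155, 0.6839, -4.8284)
after link 4: o_4 = (2.4455, 1.2357, -8.1569)
after link 5: o_5 = (0.5614, -0.5632, -12.4246)
after link 6: o_6 = (-0.6281, -5.4519, -9.8388)

-0.628 -5.452 -9.839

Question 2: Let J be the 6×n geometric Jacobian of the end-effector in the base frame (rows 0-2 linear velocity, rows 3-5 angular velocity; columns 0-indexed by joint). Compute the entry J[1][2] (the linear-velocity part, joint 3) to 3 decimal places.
axis z_2 = (0.5000,0.8660,0.0000); lever o_n−o_2 = (-1.9941,-5.8179,-7.8388)
cross product → J_v[:, 2] = (-6.7886,3.9194,-1.1820)
J_ω[:, 2] = z_2
entry J[1][2] = 3.9194

3.919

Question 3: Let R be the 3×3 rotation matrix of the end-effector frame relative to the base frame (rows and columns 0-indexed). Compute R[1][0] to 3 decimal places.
End-effector x-axis (col 0 of R) = (0.4892,-0.8598,0.1464)
R[1][0] = -0.8598

-0.860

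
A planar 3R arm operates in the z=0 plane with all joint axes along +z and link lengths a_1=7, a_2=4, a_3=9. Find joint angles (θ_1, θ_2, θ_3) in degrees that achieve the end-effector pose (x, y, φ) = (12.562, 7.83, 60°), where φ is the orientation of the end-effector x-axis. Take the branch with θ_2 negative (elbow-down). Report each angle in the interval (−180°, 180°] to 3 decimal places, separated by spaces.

30.000 -90.003 120.003

wrist centre = target − a_3·(cos φ, sin φ) = (8.0620, 0.0358)
cos θ_2 = (64.9971−7²−4²)/(2·7·4) = -0.0001; θ_2 = -90.0029° (elbow-down)
β = atan2(0.0358,8.0620) = 0.2542°; ψ = atan2(-4.0000,6.9998) = -29.7456°
θ_1 = β − ψ = 29.9998°
θ_3 = φ − θ_1 − θ_2 = 120.0031° (wrapped to (-180°,180°])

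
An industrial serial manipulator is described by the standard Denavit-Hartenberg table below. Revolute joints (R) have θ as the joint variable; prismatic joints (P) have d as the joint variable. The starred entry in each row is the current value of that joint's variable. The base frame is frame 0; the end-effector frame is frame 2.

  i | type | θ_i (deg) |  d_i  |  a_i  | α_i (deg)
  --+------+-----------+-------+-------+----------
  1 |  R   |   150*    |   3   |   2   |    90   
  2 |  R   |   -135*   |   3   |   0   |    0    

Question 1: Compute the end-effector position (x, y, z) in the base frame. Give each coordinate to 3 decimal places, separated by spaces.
-0.232 3.598 3.000

after link 1: o_1 = (-1.7321, 1.0000, 3.0000)
after link 2: o_2 = (-0.2321, 3.5981, 3.0000)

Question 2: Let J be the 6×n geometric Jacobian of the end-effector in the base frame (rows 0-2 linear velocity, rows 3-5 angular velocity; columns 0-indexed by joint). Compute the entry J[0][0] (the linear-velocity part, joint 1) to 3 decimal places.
-3.598

axis z_0 = ẑ; lever o_n−o_0 = (-0.2321,3.5981,3.0000)
cross product → J_v[:, 0] = (-3.5981,-0.2321,0.0000)
J_ω[:, 0] = z_0
entry J[0][0] = -3.5981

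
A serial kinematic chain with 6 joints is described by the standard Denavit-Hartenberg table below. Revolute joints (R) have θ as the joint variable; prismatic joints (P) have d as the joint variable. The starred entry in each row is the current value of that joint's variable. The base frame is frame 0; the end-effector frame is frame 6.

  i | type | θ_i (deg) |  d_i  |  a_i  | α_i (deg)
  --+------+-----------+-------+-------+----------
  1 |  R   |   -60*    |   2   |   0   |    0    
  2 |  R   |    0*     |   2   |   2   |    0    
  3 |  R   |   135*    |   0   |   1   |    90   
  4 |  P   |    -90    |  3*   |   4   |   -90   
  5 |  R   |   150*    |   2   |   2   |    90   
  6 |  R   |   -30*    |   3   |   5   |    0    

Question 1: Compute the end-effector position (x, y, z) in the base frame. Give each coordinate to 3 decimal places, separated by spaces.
-1.540 -0.534 3.982

after link 1: o_1 = (0.0000, 0.0000, 2.0000)
after link 2: o_2 = (1.0000, -1.7321, 4.0000)
after link 3: o_3 = (1.2588, -0.7661, 4.0000)
after link 4: o_4 = (4.1566, -1.5426, 0.0000)
after link 5: o_5 = (3.7083, 0.6481, 1.7321)
after link 6: o_6 = (-1.5396, -0.5339, 3.9821)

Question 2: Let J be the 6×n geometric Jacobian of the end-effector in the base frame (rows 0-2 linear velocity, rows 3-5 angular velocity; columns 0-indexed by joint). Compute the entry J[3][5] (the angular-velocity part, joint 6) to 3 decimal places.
axis z_5 = (-0.8365,0.2241,-0.5000); lever o_n−o_5 = (-5.2479,-1.1820,2.2500)
cross product → J_v[:, 5] = (-0.0867,4.5061,2.1651)
J_ω[:, 5] = z_5
entry J[3][5] = -0.8365

-0.837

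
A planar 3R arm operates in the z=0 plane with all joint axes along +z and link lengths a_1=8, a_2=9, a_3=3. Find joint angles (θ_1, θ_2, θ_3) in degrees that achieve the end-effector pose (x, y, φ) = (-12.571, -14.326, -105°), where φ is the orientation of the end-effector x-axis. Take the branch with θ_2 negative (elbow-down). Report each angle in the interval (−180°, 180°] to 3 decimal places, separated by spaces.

wrist centre = target − a_3·(cos φ, sin φ) = (-11.7945, -11.4282)
cos θ_2 = (269.7155−8²−9²)/(2·8·9) = 0.8661; θ_2 = -29.9938° (elbow-down)
β = atan2(-11.4282,-11.7945) = -135.9037°; ψ = atan2(-4.4991,15.7947) = -15.8997°
θ_1 = β − ψ = -120.0040°
θ_3 = φ − θ_1 − θ_2 = 44.9978° (wrapped to (-180°,180°])

-120.004 -29.994 44.998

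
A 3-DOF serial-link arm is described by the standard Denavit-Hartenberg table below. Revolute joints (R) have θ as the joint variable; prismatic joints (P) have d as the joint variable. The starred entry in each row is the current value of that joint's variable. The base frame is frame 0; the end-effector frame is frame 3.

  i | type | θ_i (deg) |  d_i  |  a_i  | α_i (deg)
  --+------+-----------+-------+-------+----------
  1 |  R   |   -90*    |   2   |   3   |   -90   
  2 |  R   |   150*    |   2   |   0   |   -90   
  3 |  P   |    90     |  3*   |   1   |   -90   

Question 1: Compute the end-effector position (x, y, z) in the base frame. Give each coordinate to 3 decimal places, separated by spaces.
after link 1: o_1 = (0.0000, -3.0000, 2.0000)
after link 2: o_2 = (2.0000, -3.0000, 2.0000)
after link 3: o_3 = (1.0000, -1.5000, 4.5981)

1.000 -1.500 4.598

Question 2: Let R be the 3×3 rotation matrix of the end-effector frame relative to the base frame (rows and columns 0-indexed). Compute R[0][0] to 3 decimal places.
-1.000

End-effector x-axis (col 0 of R) = (-1.0000,0.0000,-0.0000)
R[0][0] = -1.0000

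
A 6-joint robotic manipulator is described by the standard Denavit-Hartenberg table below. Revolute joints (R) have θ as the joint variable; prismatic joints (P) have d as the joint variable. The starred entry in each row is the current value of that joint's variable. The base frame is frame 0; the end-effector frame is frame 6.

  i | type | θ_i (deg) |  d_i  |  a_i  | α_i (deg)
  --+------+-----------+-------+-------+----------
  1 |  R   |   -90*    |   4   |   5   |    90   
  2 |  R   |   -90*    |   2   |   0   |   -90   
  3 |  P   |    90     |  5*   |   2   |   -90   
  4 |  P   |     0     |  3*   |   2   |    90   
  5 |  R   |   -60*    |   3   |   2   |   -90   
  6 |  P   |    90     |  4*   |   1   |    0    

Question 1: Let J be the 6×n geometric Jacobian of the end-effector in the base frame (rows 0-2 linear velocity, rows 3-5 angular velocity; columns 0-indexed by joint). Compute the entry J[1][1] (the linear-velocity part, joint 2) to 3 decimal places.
3.268

axis z_1 = (-1.0000,-0.0000,0.0000); lever o_n−o_1 = (6.4641,-7.0000,3.2679)
cross product → J_v[:, 1] = (0.0000,3.2679,7.0000)
J_ω[:, 1] = z_1
entry J[1][1] = 3.2679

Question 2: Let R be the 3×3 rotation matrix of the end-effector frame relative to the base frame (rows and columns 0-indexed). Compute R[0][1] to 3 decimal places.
End-effector y-axis (col 1 of R) = (-0.5000,0.0000,0.8660)
R[0][1] = -0.5000

-0.500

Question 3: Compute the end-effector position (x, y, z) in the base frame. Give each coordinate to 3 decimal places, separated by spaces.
after link 1: o_1 = (0.0000, -5.0000, 4.0000)
after link 2: o_2 = (-2.0000, -5.0000, 4.0000)
after link 3: o_3 = (0.0000, -10.0000, 4.0000)
after link 4: o_4 = (2.0000, -10.0000, 7.0000)
after link 5: o_5 = (3.0000, -13.0000, 5.2679)
after link 6: o_6 = (6.4641, -12.0000, 7.2679)

6.464 -12.000 7.268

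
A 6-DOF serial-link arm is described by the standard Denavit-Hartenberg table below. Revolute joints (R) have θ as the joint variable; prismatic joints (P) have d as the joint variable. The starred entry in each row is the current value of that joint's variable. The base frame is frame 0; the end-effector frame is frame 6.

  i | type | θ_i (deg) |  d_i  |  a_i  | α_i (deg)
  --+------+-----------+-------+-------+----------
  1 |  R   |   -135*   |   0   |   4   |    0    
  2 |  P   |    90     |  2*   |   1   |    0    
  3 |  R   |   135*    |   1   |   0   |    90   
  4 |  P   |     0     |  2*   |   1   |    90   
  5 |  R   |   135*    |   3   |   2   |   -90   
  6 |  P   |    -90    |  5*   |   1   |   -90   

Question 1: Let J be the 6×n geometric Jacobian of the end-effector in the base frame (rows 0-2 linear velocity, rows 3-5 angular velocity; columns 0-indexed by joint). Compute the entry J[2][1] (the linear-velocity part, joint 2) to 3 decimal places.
1.000

prismatic axis z_1 = (0.0000,0.0000,1.0000)
J_v[:, 1] = z_1; J_ω[:, 1] = (0,0,0)
entry J[2][1] = 1.0000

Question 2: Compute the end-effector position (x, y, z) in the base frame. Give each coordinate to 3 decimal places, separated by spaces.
-2.243 -7.485 -1.000

after link 1: o_1 = (-2.8284, -2.8284, 0.0000)
after link 2: o_2 = (-2.1213, -3.5355, 2.0000)
after link 3: o_3 = (-2.1213, -3.5355, 3.0000)
after link 4: o_4 = (-0.1213, -2.5355, 3.0000)
after link 5: o_5 = (1.2929, -3.9497, 0.0000)
after link 6: o_6 = (-2.2426, -7.4853, -1.0000)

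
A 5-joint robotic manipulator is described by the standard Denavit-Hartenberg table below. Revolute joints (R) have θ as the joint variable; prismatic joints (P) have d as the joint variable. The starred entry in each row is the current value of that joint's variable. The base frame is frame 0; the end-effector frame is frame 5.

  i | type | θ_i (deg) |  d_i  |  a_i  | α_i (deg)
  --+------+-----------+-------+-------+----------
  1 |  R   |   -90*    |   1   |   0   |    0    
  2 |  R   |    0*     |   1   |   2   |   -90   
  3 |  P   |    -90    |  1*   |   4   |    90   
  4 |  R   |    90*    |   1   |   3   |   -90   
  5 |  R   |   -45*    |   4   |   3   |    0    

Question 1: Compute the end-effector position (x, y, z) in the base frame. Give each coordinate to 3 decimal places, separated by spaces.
6.121 1.121 2.000

after link 1: o_1 = (0.0000, 0.0000, 1.0000)
after link 2: o_2 = (0.0000, -2.0000, 2.0000)
after link 3: o_3 = (1.0000, -2.0000, 6.0000)
after link 4: o_4 = (4.0000, -1.0000, 6.0000)
after link 5: o_5 = (6.1213, 1.1213, 2.0000)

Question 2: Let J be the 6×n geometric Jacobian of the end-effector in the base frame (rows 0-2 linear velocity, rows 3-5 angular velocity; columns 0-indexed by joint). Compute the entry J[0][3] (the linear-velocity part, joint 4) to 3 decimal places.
axis z_3 = (-0.0000,1.0000,0.0000); lever o_n−o_3 = (5.1213,3.1213,-4.0000)
cross product → J_v[:, 3] = (-4.0000,0.0000,-5.1213)
J_ω[:, 3] = z_3
entry J[0][3] = -4.0000

-4.000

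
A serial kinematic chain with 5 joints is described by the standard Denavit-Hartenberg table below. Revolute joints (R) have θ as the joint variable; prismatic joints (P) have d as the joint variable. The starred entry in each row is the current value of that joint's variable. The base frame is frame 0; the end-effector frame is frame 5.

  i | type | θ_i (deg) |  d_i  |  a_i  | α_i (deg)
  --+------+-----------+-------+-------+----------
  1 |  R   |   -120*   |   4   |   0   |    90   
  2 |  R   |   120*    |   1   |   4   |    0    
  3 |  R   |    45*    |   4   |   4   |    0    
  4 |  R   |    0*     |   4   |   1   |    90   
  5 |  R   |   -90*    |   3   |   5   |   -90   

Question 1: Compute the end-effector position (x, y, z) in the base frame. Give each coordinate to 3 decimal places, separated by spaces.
-0.438 7.242 11.656

after link 1: o_1 = (0.0000, 0.0000, 4.0000)
after link 2: o_2 = (0.1340, 2.2321, 7.4641)
after link 3: o_3 = (-1.3983, 7.5781, 8.4994)
after link 4: o_4 = (-4.3794, 10.4146, 8.7582)
after link 5: o_5 = (-0.4375, 7.2422, 11.6560)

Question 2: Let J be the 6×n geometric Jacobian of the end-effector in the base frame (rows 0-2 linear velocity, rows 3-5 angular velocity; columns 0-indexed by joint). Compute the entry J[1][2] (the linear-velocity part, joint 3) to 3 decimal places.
axis z_2 = (-0.8660,0.5000,0.0000); lever o_n−o_2 = (-0.5715,5.0101,4.1919)
cross product → J_v[:, 2] = (2.0959,3.6303,-4.0532)
J_ω[:, 2] = z_2
entry J[1][2] = 3.6303

3.630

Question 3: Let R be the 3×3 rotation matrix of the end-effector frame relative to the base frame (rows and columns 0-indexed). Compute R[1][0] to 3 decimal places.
-0.500

End-effector x-axis (col 0 of R) = (0.8660,-0.5000,0.0000)
R[1][0] = -0.5000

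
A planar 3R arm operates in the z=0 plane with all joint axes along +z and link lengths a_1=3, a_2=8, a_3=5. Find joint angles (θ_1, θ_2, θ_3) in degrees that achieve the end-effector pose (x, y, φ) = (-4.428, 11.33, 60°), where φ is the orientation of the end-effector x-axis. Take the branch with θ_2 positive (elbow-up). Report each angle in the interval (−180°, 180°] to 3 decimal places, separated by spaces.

wrist centre = target − a_3·(cos φ, sin φ) = (-6.9280, 6.9999)
cos θ_2 = (96.9954−3²−8²)/(2·3·8) = 0.4999; θ_2 = 60.0063° (elbow-up)
β = atan2(6.9999,-6.9280) = 134.7043°; ψ = atan2(6.9286,6.9992) = 44.7096°
θ_1 = β − ψ = 89.9947°
θ_3 = φ − θ_1 − θ_2 = -90.0011° (wrapped to (-180°,180°])

89.995 60.006 -90.001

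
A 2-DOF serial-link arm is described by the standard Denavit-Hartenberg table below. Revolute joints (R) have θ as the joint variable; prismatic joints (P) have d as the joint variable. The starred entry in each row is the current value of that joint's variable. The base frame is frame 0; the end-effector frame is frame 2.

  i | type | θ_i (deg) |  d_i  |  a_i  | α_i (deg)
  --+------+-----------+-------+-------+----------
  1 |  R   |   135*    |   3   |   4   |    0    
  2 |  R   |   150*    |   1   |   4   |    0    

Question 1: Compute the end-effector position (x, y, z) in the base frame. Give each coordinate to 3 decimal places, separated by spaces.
after link 1: o_1 = (-2.8284, 2.8284, 3.0000)
after link 2: o_2 = (-1.7932, -1.0353, 4.0000)

-1.793 -1.035 4.000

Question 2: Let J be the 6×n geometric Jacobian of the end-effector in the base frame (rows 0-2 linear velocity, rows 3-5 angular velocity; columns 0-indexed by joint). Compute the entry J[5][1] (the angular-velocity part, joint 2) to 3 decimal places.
axis z_1 = (0.0000,0.0000,1.0000); lever o_n−o_1 = (1.0353,-3.8637,1.0000)
cross product → J_v[:, 1] = (3.8637,1.0353,-0.0000)
J_ω[:, 1] = z_1
entry J[5][1] = 1.0000

1.000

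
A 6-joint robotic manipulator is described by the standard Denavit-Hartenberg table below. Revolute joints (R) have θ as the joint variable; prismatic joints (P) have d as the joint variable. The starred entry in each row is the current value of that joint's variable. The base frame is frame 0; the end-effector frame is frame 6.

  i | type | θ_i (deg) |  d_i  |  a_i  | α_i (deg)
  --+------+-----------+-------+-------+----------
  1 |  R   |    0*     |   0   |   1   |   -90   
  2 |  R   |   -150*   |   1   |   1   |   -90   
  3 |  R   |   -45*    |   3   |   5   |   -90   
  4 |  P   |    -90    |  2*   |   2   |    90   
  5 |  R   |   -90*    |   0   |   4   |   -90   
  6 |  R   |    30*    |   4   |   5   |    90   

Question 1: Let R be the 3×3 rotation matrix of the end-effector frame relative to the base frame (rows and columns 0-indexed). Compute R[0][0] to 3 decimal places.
0.224

End-effector x-axis (col 0 of R) = (0.2241,0.9659,-0.1294)
R[0][0] = 0.2241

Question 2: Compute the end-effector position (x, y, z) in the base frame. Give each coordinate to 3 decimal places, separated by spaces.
3.918 10.779 8.708

after link 1: o_1 = (1.0000, 0.0000, 0.0000)
after link 2: o_2 = (0.1340, 1.0000, 0.5000)
after link 3: o_3 = (-1.4279, 4.5355, 4.8658)
after link 4: o_4 = (-1.6526, 3.1213, 7.3050)
after link 5: o_5 = (0.7969, 5.9497, 5.8908)
after link 6: o_6 = (3.9176, 10.7794, 8.7078)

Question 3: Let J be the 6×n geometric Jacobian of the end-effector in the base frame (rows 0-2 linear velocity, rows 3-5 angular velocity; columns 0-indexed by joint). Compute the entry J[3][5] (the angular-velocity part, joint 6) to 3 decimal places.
0.500

axis z_5 = (0.5000,0.0000,0.8660); lever o_n−o_5 = (3.1207,4.8296,2.8171)
cross product → J_v[:, 5] = (-4.1826,1.2941,2.4148)
J_ω[:, 5] = z_5
entry J[3][5] = 0.5000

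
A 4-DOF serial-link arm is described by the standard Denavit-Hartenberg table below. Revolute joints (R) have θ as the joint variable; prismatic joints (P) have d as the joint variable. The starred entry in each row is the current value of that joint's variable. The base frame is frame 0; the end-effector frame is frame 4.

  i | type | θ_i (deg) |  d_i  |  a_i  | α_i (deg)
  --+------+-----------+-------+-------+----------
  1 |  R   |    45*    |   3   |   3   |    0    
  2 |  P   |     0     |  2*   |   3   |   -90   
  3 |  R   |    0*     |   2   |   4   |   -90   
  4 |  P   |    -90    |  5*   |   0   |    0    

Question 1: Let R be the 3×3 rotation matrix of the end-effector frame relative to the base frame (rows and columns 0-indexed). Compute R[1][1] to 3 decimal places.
End-effector y-axis (col 1 of R) = (0.7071,0.7071,-0.0000)
R[1][1] = 0.7071

0.707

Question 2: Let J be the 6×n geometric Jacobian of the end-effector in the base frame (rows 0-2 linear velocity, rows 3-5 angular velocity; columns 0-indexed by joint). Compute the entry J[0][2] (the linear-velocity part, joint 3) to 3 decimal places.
axis z_2 = (-0.7071,0.7071,0.0000); lever o_n−o_2 = (1.4142,4.2426,-5.0000)
cross product → J_v[:, 2] = (-3.5355,-3.5355,-4.0000)
J_ω[:, 2] = z_2
entry J[0][2] = -3.5355

-3.536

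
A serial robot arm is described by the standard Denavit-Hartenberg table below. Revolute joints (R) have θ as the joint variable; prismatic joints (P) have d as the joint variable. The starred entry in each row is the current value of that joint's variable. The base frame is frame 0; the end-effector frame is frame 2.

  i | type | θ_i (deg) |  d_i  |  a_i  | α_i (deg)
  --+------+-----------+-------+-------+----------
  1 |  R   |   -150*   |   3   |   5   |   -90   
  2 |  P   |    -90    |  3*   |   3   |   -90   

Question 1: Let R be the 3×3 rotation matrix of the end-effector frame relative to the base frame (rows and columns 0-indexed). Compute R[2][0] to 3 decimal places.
1.000

End-effector x-axis (col 0 of R) = (-0.0000,0.0000,1.0000)
R[2][0] = 1.0000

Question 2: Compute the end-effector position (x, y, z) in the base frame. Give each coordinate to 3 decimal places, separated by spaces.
-2.830 -5.098 6.000

after link 1: o_1 = (-4.3301, -2.5000, 3.0000)
after link 2: o_2 = (-2.8301, -5.0981, 6.0000)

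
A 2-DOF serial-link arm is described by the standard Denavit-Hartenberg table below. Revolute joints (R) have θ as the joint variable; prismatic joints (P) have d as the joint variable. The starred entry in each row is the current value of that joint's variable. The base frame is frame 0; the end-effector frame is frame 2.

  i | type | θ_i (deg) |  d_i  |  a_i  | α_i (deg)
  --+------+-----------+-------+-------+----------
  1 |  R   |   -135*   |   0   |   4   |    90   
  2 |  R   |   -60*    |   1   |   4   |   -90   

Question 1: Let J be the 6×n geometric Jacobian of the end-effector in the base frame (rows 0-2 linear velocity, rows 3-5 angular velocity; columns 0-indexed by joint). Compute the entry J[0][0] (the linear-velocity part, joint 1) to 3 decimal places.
3.536

axis z_0 = ẑ; lever o_n−o_0 = (-4.9497,-3.5355,-3.4641)
cross product → J_v[:, 0] = (3.5355,-4.9497,0.0000)
J_ω[:, 0] = z_0
entry J[0][0] = 3.5355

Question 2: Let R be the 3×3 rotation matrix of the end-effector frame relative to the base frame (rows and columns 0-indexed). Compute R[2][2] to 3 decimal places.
0.500

End-effector z-axis (col 2 of R) = (-0.6124,-0.6124,0.5000)
R[2][2] = 0.5000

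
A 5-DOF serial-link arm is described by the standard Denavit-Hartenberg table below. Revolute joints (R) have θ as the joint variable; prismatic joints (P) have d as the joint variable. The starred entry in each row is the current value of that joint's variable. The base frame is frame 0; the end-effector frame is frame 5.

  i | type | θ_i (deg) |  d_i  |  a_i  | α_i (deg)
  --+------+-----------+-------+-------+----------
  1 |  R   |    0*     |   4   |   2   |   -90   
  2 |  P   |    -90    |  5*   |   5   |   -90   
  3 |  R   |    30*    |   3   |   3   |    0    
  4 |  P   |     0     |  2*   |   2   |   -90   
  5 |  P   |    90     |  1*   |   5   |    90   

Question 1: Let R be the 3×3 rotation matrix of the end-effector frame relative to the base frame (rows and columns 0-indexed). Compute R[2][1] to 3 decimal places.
End-effector y-axis (col 1 of R) = (0.0000,-0.8660,-0.5000)
R[2][1] = -0.5000

-0.500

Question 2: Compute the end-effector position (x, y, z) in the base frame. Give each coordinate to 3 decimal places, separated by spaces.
2.000 1.634 12.830

after link 1: o_1 = (2.0000, 0.0000, 4.0000)
after link 2: o_2 = (2.0000, 5.0000, 9.0000)
after link 3: o_3 = (5.0000, 3.5000, 11.5981)
after link 4: o_4 = (7.0000, 2.5000, 13.3301)
after link 5: o_5 = (2.0000, 1.6340, 12.8301)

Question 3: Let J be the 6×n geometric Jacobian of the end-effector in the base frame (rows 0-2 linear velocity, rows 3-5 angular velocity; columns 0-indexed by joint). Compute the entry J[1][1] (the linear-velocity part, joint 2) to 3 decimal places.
prismatic axis z_1 = (0.0000,1.0000,0.0000)
J_v[:, 1] = z_1; J_ω[:, 1] = (0,0,0)
entry J[1][1] = 1.0000

1.000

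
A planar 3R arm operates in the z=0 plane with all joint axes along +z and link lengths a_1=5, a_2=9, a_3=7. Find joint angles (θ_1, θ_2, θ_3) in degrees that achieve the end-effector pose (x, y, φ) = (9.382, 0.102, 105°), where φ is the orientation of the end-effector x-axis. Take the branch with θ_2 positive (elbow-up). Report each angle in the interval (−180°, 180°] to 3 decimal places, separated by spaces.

-59.994 44.992 120.002

wrist centre = target − a_3·(cos φ, sin φ) = (11.1937, -6.6595)
cos θ_2 = (169.6483−5²−9²)/(2·5·9) = 0.7072; θ_2 = 44.9921° (elbow-up)
β = atan2(-6.6595,11.1937) = -30.7497°; ψ = atan2(6.3631,11.3648) = 29.2441°
θ_1 = β − ψ = -59.9938°
θ_3 = φ − θ_1 − θ_2 = 120.0017° (wrapped to (-180°,180°])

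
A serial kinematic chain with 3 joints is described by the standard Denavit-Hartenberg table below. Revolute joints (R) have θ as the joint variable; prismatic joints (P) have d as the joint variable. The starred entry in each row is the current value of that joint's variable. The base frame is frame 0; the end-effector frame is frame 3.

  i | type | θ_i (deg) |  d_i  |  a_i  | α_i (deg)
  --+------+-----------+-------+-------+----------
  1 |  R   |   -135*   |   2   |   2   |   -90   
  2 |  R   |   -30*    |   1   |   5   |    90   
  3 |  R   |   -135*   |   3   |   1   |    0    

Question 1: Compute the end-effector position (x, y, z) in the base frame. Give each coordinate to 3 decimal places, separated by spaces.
-2.775 -3.190 6.745

after link 1: o_1 = (-1.4142, -1.4142, 2.0000)
after link 2: o_2 = (-3.7690, -5.1832, 4.5000)
after link 3: o_3 = (-2.7753, -3.1895, 6.7445)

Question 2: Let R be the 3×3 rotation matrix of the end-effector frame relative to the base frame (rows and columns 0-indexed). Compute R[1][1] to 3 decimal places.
End-effector y-axis (col 1 of R) = (-0.9330,0.0670,0.3536)
R[1][1] = 0.0670

0.067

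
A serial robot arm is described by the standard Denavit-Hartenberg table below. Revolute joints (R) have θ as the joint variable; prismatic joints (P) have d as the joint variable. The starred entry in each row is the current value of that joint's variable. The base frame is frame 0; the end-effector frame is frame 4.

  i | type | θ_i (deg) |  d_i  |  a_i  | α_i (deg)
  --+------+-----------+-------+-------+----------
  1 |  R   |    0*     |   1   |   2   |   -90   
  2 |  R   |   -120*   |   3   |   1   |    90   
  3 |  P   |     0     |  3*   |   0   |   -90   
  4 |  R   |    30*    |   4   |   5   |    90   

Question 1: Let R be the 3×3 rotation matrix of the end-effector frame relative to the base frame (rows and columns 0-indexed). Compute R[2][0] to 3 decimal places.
End-effector x-axis (col 0 of R) = (0.0000,-0.0000,1.0000)
R[2][0] = 1.0000

1.000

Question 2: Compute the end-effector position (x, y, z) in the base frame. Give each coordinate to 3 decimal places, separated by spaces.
-1.098 7.000 5.366

after link 1: o_1 = (2.0000, 0.0000, 1.0000)
after link 2: o_2 = (1.5000, 3.0000, 1.8660)
after link 3: o_3 = (-1.0981, 3.0000, 0.3660)
after link 4: o_4 = (-1.0981, 7.0000, 5.3660)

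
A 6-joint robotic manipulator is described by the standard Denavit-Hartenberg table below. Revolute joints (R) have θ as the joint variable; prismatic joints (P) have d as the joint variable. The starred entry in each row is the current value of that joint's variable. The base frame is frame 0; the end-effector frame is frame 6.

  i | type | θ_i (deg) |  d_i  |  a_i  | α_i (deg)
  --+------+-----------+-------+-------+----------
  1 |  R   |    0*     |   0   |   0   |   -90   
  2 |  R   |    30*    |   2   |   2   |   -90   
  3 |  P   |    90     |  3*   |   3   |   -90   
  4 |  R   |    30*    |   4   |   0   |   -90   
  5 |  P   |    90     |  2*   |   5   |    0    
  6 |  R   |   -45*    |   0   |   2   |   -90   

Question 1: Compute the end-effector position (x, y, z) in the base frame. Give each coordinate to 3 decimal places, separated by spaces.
after link 1: o_1 = (0.0000, 0.0000, 0.0000)
after link 2: o_2 = (1.7321, 2.0000, -1.0000)
after link 3: o_3 = (0.2321, -1.0000, -3.5981)
after link 4: o_4 = (-3.2321, -1.0000, -1.5981)
after link 5: o_5 = (1.9641, 0.0000, -2.5981)
after link 6: o_6 = (3.5424, -1.2247, -2.6928)

3.542 -1.225 -2.693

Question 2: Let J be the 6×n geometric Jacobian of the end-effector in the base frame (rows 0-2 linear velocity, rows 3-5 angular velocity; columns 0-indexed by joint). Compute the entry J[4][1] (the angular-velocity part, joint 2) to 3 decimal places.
1.000

axis z_1 = (0.0000,1.0000,0.0000); lever o_n−o_1 = (3.5424,-1.2247,-2.6928)
cross product → J_v[:, 1] = (-2.6928,0.0000,-3.5424)
J_ω[:, 1] = z_1
entry J[4][1] = 1.0000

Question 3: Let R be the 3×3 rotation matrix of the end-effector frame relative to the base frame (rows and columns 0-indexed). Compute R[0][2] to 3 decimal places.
End-effector z-axis (col 2 of R) = (0.4356,0.6124,-0.6597)
R[0][2] = 0.4356

0.436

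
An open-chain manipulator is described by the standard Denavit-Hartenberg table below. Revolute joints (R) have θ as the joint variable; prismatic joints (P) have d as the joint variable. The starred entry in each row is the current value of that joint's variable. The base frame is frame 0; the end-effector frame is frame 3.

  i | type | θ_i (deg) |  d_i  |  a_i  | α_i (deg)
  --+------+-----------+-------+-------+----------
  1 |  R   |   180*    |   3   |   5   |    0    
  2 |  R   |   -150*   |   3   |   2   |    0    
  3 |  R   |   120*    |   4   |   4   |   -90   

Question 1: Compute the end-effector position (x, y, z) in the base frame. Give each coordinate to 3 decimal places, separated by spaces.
after link 1: o_1 = (-5.0000, 0.0000, 3.0000)
after link 2: o_2 = (-3.2679, 1.0000, 6.0000)
after link 3: o_3 = (-6.7321, 3.0000, 10.0000)

-6.732 3.000 10.000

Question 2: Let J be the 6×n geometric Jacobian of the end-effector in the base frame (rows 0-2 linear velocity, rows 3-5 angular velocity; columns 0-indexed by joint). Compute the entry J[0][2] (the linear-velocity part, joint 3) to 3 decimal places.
-2.000

axis z_2 = (0.0000,0.0000,1.0000); lever o_n−o_2 = (-3.4641,2.0000,4.0000)
cross product → J_v[:, 2] = (-2.0000,-3.4641,0.0000)
J_ω[:, 2] = z_2
entry J[0][2] = -2.0000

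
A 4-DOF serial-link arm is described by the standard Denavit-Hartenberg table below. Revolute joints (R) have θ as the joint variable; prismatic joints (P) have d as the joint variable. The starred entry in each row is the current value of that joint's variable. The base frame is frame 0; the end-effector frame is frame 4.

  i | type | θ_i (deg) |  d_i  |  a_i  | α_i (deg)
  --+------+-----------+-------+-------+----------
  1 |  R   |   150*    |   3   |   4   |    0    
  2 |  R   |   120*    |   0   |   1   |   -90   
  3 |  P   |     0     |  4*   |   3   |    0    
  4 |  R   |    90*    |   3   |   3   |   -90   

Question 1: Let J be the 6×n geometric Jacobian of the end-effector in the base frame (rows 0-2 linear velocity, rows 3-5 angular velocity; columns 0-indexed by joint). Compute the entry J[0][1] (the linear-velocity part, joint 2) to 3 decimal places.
axis z_1 = (0.0000,0.0000,1.0000); lever o_n−o_1 = (7.0000,-4.0000,-3.0000)
cross product → J_v[:, 1] = (4.0000,7.0000,-0.0000)
J_ω[:, 1] = z_1
entry J[0][1] = 4.0000

4.000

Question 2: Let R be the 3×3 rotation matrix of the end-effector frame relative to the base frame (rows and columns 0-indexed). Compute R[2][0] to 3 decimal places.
-1.000

End-effector x-axis (col 0 of R) = (0.0000,-0.0000,-1.0000)
R[2][0] = -1.0000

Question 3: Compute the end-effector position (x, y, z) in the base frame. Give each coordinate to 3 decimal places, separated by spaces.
3.536 -2.000 0.000

after link 1: o_1 = (-3.4641, 2.0000, 3.0000)
after link 2: o_2 = (-3.4641, 1.0000, 3.0000)
after link 3: o_3 = (0.5359, -2.0000, 3.0000)
after link 4: o_4 = (3.5359, -2.0000, 0.0000)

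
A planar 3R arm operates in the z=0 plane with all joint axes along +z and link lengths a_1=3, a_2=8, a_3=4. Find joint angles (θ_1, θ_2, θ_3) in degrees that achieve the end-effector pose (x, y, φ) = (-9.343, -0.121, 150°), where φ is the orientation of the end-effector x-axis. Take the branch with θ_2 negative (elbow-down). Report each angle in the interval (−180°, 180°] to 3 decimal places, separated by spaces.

-45.006 -134.998 -29.996

wrist centre = target − a_3·(cos φ, sin φ) = (-5.8789, -2.1210)
cos θ_2 = (39.0601−3²−8²)/(2·3·8) = -0.7071; θ_2 = -134.9980° (elbow-down)
β = atan2(-2.1210,-5.8789) = -160.1615°; ψ = atan2(-5.6571,-2.6567) = -115.1556°
θ_1 = β − ψ = -45.0059°
θ_3 = φ − θ_1 − θ_2 = -29.9961° (wrapped to (-180°,180°])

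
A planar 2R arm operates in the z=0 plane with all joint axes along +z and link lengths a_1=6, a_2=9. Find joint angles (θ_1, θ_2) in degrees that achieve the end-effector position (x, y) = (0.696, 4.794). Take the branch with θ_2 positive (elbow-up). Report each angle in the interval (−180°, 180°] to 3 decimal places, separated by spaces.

cos θ_2 = (23.4669−6²−9²)/(2·6·9) = -0.8660; θ_2 = 150.0026° (elbow-up)
β = atan2(4.7940,0.6960) = 81.7394°; ψ = atan2(4.4997,-1.7944) = 111.7418°
θ_1 = β − ψ = -30.0023°

-30.002 150.003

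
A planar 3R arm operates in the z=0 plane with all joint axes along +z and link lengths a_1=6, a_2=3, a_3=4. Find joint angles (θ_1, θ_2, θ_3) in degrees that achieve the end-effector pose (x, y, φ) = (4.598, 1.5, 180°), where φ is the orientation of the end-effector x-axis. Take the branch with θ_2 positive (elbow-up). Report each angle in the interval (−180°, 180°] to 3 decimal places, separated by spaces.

-0.001 30.004 149.997

wrist centre = target − a_3·(cos φ, sin φ) = (8.5980, 1.5000)
cos θ_2 = (76.1756−6²−3²)/(2·6·3) = 0.8660; θ_2 = 30.0042° (elbow-up)
β = atan2(1.5000,8.5980) = 9.8962°; ψ = atan2(1.5002,8.5980) = 9.8974°
θ_1 = β − ψ = -0.0013°
θ_3 = φ − θ_1 − θ_2 = 149.9971° (wrapped to (-180°,180°])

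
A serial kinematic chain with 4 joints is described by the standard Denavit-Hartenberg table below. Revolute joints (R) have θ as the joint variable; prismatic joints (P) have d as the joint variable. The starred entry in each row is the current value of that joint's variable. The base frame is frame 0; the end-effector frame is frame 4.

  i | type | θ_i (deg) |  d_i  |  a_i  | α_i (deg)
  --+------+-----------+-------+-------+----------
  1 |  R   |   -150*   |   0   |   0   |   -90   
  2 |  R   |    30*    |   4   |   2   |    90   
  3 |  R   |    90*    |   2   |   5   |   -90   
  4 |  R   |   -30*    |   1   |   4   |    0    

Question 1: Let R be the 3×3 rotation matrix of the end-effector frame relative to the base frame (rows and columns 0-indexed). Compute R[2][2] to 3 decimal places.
End-effector z-axis (col 2 of R) = (0.7500,0.4330,0.5000)
R[2][2] = 0.5000

0.500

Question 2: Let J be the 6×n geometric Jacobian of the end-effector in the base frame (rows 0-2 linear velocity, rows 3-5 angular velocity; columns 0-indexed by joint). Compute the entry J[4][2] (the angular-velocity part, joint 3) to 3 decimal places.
axis z_2 = (-0.4330,-0.2500,0.8660); lever o_n−o_2 = (3.2500,-7.8971,3.9641)
cross product → J_v[:, 2] = (5.8481,4.5311,4.2321)
J_ω[:, 2] = z_2
entry J[4][2] = -0.2500

-0.250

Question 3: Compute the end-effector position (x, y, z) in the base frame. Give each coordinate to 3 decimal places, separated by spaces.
3.750 -12.227 2.964

after link 1: o_1 = (0.0000, 0.0000, 0.0000)
after link 2: o_2 = (0.5000, -4.3301, -1.0000)
after link 3: o_3 = (2.1340, -9.1603, 0.7321)
after link 4: o_4 = (3.7500, -12.2272, 2.9641)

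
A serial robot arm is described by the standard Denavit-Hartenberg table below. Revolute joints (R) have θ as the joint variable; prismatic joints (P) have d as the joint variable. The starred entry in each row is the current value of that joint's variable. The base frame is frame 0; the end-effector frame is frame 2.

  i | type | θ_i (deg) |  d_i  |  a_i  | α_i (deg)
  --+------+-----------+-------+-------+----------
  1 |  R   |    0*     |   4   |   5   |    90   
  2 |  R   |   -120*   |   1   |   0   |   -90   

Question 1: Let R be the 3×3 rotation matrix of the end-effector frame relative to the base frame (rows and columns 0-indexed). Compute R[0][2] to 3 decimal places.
End-effector z-axis (col 2 of R) = (0.8660,-0.0000,-0.5000)
R[0][2] = 0.8660

0.866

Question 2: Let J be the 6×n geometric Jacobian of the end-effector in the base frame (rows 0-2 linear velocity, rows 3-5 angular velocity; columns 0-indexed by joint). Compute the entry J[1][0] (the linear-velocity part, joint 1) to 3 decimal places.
axis z_0 = ẑ; lever o_n−o_0 = (5.0000,-1.0000,4.0000)
cross product → J_v[:, 0] = (1.0000,5.0000,-0.0000)
J_ω[:, 0] = z_0
entry J[1][0] = 5.0000

5.000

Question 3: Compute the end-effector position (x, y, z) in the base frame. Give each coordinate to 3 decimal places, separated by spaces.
after link 1: o_1 = (5.0000, 0.0000, 4.0000)
after link 2: o_2 = (5.0000, -1.0000, 4.0000)

5.000 -1.000 4.000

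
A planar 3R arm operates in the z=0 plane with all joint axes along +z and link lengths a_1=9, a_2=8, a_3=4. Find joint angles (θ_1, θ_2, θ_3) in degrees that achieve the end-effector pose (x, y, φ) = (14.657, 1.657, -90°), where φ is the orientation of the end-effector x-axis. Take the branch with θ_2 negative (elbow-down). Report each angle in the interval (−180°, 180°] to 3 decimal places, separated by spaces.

42.207 -44.997 -87.211

wrist centre = target − a_3·(cos φ, sin φ) = (14.6570, 5.6570)
cos θ_2 = (246.8293−9²−8²)/(2·9·8) = 0.7071; θ_2 = -44.9967° (elbow-down)
β = atan2(5.6570,14.6570) = 21.1045°; ψ = atan2(-5.6565,14.6572) = -21.1027°
θ_1 = β − ψ = 42.2072°
θ_3 = φ − θ_1 − θ_2 = -87.2106° (wrapped to (-180°,180°])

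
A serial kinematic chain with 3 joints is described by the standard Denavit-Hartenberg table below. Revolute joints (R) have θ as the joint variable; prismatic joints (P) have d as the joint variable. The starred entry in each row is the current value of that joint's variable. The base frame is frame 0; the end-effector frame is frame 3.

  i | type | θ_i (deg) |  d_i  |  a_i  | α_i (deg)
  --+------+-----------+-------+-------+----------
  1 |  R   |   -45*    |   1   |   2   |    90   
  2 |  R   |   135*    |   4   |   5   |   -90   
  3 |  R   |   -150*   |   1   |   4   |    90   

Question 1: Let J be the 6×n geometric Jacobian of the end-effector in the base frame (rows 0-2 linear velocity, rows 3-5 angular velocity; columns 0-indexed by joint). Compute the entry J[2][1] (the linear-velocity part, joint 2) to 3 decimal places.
-1.793

axis z_1 = (-0.7071,-0.7071,0.0000); lever o_n−o_1 = (-5.5106,-2.9747,0.3789)
cross product → J_v[:, 1] = (-0.2679,0.2679,-1.7932)
J_ω[:, 1] = z_1
entry J[2][1] = -1.7932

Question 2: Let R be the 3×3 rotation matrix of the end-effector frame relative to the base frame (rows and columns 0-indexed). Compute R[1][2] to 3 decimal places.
0.362

End-effector z-axis (col 2 of R) = (0.8624,0.3624,-0.3536)
R[1][2] = 0.3624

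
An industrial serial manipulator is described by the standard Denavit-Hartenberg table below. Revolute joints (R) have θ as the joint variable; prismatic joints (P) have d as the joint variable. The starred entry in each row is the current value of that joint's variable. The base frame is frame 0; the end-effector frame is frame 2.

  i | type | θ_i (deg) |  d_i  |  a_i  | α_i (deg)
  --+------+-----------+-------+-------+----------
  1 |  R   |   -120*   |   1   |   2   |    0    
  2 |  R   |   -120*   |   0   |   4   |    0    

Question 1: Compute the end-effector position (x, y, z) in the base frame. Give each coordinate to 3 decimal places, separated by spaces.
after link 1: o_1 = (-1.0000, -1.7321, 1.0000)
after link 2: o_2 = (-3.0000, 1.7321, 1.0000)

-3.000 1.732 1.000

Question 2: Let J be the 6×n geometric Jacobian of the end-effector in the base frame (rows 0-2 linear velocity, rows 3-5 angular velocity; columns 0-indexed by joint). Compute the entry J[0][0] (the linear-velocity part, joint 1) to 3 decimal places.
axis z_0 = ẑ; lever o_n−o_0 = (-3.0000,1.7321,1.0000)
cross product → J_v[:, 0] = (-1.7321,-3.0000,0.0000)
J_ω[:, 0] = z_0
entry J[0][0] = -1.7321

-1.732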